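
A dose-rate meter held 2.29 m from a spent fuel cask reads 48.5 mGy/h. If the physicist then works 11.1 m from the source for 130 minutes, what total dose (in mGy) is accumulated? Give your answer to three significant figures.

4.47 mGy

Since intensity falls as 1/r², rate at 11.1 m:
(2.29/11.1)² = 0.04256, so 48.5 × 0.04256 = 2.064 mGy/h.
Dose = rate × time = 2.064 mGy/h × 2.167 h = 4.473 mGy.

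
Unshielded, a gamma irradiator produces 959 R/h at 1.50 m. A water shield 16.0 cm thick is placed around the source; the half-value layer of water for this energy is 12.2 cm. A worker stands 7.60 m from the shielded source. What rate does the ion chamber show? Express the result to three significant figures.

Distance alone: (1.50/7.60)² = 0.03895, so 959 × 0.03895 = 37.35 R/h.
Shield: 16.0/12.2 = 1.311 half-value layers → attenuation 2^(−1.311) = 0.4030.
Combined: 37.35 × 0.4030 = 15.05 R/h.

15.1 R/h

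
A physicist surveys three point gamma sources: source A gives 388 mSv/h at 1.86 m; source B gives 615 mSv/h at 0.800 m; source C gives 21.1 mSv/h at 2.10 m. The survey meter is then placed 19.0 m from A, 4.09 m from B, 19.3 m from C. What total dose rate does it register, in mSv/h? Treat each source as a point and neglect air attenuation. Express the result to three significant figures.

27.5 mSv/h

Each source contributes Iᵢ·(dᵢ/rᵢ)²; contributions add.
A: 388 × (1.86/19.0)² = 3.718 mSv/h
B: 615 × (0.800/4.09)² = 23.53 mSv/h
C: 21.1 × (2.10/19.3)² = 0.2498 mSv/h
Total = 3.718 + 23.53 + 0.2498 = 27.50 mSv/h.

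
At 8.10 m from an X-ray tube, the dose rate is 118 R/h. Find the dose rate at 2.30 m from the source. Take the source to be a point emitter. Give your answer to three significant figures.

1460 R/h

Using I₁d₁² = I₂d₂², the rate at 2.30 m is
118 × (8.10/2.30)² = 118 × 12.40 = 1463 R/h.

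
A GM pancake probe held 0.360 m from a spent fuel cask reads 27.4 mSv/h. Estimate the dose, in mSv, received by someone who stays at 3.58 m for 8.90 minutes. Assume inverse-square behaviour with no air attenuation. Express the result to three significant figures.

Using I₁d₁² = I₂d₂², rate at 3.58 m:
27.4 × (0.360/3.58)² = 27.4 × 0.01011 = 0.2770 mSv/h.
Dose = rate × time = 0.2770 mSv/h × 0.1483 h = 0.04108 mSv.

0.0411 mSv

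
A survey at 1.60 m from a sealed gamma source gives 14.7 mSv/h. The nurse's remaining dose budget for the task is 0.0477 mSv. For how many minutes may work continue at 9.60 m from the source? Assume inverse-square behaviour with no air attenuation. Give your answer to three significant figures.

7.01 min

Since intensity falls as 1/r², rate at 9.60 m:
(1.60/9.60)² = 0.02778, so 14.7 × 0.02778 = 0.4084 mSv/h.
Stay time = 0.0477 mSv ÷ 0.4084 mSv/h = 0.1168 h = 7.008 min.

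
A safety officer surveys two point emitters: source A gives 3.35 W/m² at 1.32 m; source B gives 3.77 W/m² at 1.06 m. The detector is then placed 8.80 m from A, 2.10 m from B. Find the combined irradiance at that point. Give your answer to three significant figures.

By superposition, sum each source's inverse-square contribution:
A: 3.35 × (1.32/8.80)² = 0.07537 W/m²
B: 3.77 × (1.06/2.10)² = 0.9605 W/m²
Total = 0.07537 + 0.9605 = 1.036 W/m².

1.04 W/m²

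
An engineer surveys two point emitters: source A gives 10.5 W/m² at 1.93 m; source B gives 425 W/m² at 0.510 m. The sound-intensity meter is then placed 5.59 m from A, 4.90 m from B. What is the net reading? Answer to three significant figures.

By superposition, sum each source's inverse-square contribution:
A: 10.5 × (1.93/5.59)² = 1.252 W/m²
B: 425 × (0.510/4.90)² = 4.604 W/m²
Total = 1.252 + 4.604 = 5.856 W/m².

5.86 W/m²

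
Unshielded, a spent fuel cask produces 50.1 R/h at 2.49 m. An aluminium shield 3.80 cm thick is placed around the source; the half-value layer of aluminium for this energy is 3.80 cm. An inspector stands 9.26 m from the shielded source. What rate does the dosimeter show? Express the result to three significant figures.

1.81 R/h

Distance alone: 50.1 × (2.49/9.26)² = 50.1 × 0.07231 = 3.623 R/h.
Shield: 3.80/3.80 = 1.000 half-value layers → attenuation 2^(−1.000) = 0.5000.
Combined: 3.623 × 0.5000 = 1.812 R/h.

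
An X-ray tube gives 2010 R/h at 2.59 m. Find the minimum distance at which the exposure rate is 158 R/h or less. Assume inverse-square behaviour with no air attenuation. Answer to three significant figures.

9.24 m

Intensity scales as (d₁/d₂)², so d₂ = d₁·√(I₁/I₂).
I₁/I₂ = 2010/158 = 12.72, so d₂ = 2.59 × √12.72 = 9.237 m.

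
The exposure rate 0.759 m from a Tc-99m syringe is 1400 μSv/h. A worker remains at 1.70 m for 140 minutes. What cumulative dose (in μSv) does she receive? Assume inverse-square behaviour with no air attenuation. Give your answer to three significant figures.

By the inverse-square law, rate at 1.70 m:
1400 × (0.759/1.70)² = 1400 × 0.1993 = 279.0 μSv/h.
Dose = rate × time = 279.0 μSv/h × 2.333 h = 650.9 μSv.

651 μSv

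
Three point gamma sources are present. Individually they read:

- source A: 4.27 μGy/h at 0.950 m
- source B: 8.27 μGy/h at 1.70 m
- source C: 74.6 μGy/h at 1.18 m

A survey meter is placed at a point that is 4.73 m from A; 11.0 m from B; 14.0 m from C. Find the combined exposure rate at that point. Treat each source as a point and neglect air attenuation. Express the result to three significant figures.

By superposition, sum each source's inverse-square contribution:
A: 4.27 × (0.950/4.73)² = 0.1722 μGy/h
B: 8.27 × (1.70/11.0)² = 0.1975 μGy/h
C: 74.6 × (1.18/14.0)² = 0.5300 μGy/h
Total = 0.1722 + 0.1975 + 0.5300 = 0.8997 μGy/h.

0.900 μGy/h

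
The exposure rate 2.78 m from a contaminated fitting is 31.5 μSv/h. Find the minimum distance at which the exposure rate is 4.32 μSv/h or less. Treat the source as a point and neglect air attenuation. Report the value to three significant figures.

Intensity scales as (d₁/d₂)², so d₂ = d₁·√(I₁/I₂).
I₁/I₂ = 31.5/4.32 = 7.292, so d₂ = 2.78 × √7.292 = 7.507 m.

7.51 m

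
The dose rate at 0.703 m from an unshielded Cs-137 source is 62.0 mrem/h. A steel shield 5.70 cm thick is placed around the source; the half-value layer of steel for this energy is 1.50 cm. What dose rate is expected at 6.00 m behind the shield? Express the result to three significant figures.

0.0611 mrem/h

Distance alone: 62.0 × (0.703/6.00)² = 62.0 × 0.01373 = 0.8513 mrem/h.
Shield: 5.70/1.50 = 3.800 half-value layers → attenuation 2^(−3.800) = 0.07179.
Combined: 0.8513 × 0.07179 = 0.06111 mrem/h.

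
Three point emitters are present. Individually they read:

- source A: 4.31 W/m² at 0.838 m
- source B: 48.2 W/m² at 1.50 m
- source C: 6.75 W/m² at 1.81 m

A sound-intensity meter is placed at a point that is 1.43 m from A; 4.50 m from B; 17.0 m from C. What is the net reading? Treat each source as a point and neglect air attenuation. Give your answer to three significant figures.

By superposition, sum each source's inverse-square contribution:
A: 4.31 × (0.838/1.43)² = 1.480 W/m²
B: 48.2 × (1.50/4.50)² = 5.356 W/m²
C: 6.75 × (1.81/17.0)² = 0.07652 W/m²
Total = 1.480 + 5.356 + 0.07652 = 6.913 W/m².

6.91 W/m²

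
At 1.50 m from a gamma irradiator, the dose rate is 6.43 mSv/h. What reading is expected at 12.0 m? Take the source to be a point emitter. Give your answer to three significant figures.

0.100 mSv/h

Using I₁d₁² = I₂d₂², the rate at 12.0 m is
6.43 × (1.50/12.0)² = 6.43 × 0.01562 = 0.1004 mSv/h.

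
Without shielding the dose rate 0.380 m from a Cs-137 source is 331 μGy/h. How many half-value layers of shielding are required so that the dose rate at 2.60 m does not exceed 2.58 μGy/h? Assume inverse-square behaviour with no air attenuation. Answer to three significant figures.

At 2.60 m, distance alone gives 331 × (0.380/2.60)² = 331 × 0.02136 = 7.070 μGy/h.
Further attenuation needed: 7.070/2.58 = 2.740.
n = log₂(2.740) = 1.454 half-value layers.

1.45 half-value layers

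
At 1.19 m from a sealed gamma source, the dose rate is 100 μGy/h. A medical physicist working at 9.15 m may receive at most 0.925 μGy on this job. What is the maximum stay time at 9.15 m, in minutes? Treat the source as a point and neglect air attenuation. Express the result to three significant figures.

32.8 min

Since intensity falls as 1/r², rate at 9.15 m:
100 × (1.19/9.15)² = 100 × 0.01691 = 1.691 μGy/h.
Stay time = 0.925 μGy ÷ 1.691 μGy/h = 0.5470 h = 32.82 min.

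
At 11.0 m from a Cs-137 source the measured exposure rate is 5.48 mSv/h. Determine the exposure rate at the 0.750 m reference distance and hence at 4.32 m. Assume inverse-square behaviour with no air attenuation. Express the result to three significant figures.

1180 mSv/h; 35.5 mSv/h

Applying the 1/r² law,
At 0.750 m: 5.48 × (11.0/0.750)² = 5.48 × 215.1 = 1179 mSv/h
At 4.32 m: (0.750/4.32)² = 0.03014, so 1179 × 0.03014 = 35.54 mSv/h.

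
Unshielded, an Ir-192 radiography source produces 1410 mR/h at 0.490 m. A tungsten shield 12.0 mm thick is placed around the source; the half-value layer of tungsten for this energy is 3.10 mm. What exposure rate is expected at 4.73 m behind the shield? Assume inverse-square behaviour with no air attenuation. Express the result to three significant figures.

1.03 mR/h

Distance alone: 1410 × (0.490/4.73)² = 1410 × 0.01073 = 15.13 mR/h.
Shield: 12.0/3.10 = 3.871 half-value layers → attenuation 2^(−3.871) = 0.06835.
Combined: 15.13 × 0.06835 = 1.034 mR/h.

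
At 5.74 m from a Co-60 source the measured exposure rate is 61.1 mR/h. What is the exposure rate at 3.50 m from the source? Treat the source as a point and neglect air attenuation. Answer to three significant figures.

Applying the 1/r² law, scaling from 5.74 m to 3.50 m:
61.1 × (5.74/3.50)² = 61.1 × 2.690 = 164.4 mR/h.

164 mR/h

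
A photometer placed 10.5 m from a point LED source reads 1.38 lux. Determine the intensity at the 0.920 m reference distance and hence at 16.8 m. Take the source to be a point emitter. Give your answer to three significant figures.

Applying the 1/r² law,
At 0.920 m: 1.38 × (10.5/0.920)² = 1.38 × 130.3 = 179.8 lux
At 16.8 m: (0.920/16.8)² = 0.002999, so 179.8 × 0.002999 = 0.5392 lux.

180 lux; 0.539 lux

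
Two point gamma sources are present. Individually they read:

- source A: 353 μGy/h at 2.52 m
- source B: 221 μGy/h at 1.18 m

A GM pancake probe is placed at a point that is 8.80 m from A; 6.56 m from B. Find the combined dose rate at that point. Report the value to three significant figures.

Each source contributes Iᵢ·(dᵢ/rᵢ)²; contributions add.
A: 353 × (2.52/8.80)² = 28.95 μGy/h
B: 221 × (1.18/6.56)² = 7.151 μGy/h
Total = 28.95 + 7.151 = 36.10 μGy/h.

36.1 μGy/h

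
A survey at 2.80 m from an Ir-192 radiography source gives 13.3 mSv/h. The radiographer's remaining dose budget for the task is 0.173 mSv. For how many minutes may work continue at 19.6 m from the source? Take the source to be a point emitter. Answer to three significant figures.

38.2 min

By the inverse-square law, rate at 19.6 m:
(2.80/19.6)² = 0.02041, so 13.3 × 0.02041 = 0.2715 mSv/h.
Stay time = 0.173 mSv ÷ 0.2715 mSv/h = 0.6372 h = 38.23 min.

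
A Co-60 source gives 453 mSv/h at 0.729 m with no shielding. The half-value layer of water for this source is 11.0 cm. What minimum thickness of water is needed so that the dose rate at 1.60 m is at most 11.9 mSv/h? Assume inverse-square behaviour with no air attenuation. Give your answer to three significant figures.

At 1.60 m, distance alone gives (0.729/1.60)² = 0.2076, so 453 × 0.2076 = 94.04 mSv/h.
Further attenuation needed: 94.04/11.9 = 7.903.
n = log₂(7.903) = 2.982 half-value layers.
Thickness = 2.982 × 11.0 cm = 32.80 cm.

32.8 cm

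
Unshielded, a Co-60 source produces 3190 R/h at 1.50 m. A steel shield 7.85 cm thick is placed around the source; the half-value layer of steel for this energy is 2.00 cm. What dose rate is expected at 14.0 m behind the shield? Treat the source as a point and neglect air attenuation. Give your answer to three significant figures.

2.41 R/h

Distance alone: 3190 × (1.50/14.0)² = 3190 × 0.01148 = 36.62 R/h.
Shield: 7.85/2.00 = 3.925 half-value layers → attenuation 2^(−3.925) = 0.06584.
Combined: 36.62 × 0.06584 = 2.411 R/h.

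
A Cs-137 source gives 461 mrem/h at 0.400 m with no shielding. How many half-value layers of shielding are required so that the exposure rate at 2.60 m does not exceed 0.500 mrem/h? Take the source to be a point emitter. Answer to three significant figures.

4.45 half-value layers

At 2.60 m, distance alone gives (0.400/2.60)² = 0.02367, so 461 × 0.02367 = 10.91 mrem/h.
Further attenuation needed: 10.91/0.500 = 21.82.
n = log₂(21.82) = 4.448 half-value layers.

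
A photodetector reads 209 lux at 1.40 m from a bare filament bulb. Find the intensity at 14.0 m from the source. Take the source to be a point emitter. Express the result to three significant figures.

Using I₁d₁² = I₂d₂², the rate at 14.0 m is
(1.40/14.0)² = 0.01000, so 209 × 0.01000 = 2.090 lux.

2.09 lux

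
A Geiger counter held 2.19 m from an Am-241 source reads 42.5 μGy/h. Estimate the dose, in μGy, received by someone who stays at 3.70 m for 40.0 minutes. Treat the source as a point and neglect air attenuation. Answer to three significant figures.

Using I₁d₁² = I₂d₂², rate at 3.70 m:
(2.19/3.70)² = 0.3503, so 42.5 × 0.3503 = 14.89 μGy/h.
Dose = rate × time = 14.89 μGy/h × 0.6667 h = 9.927 μGy.

9.93 μGy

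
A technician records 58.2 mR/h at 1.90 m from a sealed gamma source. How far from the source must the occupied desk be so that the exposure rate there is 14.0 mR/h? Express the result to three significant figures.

3.87 m

Applying the 1/r² law, d₂ = d₁·√(I₁/I₂).
I₁/I₂ = 58.2/14.0 = 4.157, so d₂ = 1.90 × √4.157 = 3.874 m.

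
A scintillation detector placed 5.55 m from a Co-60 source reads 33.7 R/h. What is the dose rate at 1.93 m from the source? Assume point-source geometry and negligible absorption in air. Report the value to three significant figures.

Intensity scales as (d₁/d₂)², so scaling from 5.55 m to 1.93 m:
33.7 × (5.55/1.93)² = 33.7 × 8.269 = 278.7 R/h.

279 R/h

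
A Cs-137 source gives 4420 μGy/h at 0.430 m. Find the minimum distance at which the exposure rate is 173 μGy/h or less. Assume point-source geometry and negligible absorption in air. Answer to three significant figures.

2.17 m

Intensity scales as (d₁/d₂)², so d₂ = d₁·√(I₁/I₂).
I₁/I₂ = 4420/173 = 25.55, so d₂ = 0.430 × √25.55 = 2.174 m.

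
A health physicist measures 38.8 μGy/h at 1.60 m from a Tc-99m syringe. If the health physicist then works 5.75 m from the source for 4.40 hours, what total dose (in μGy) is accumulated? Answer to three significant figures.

Applying the 1/r² law, rate at 5.75 m:
(1.60/5.75)² = 0.07743, so 38.8 × 0.07743 = 3.004 μGy/h.
Dose = rate × time = 3.004 μGy/h × 4.400 h = 13.22 μGy.

13.2 μGy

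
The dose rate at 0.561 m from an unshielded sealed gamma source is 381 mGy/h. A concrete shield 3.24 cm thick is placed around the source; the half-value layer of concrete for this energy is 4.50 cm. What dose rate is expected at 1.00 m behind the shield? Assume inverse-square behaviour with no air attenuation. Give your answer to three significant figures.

72.8 mGy/h

Distance alone: 381 × (0.561/1.00)² = 381 × 0.3147 = 119.9 mGy/h.
Shield: 3.24/4.50 = 0.7200 half-value layers → attenuation 2^(−0.7200) = 0.6071.
Combined: 119.9 × 0.6071 = 72.79 mGy/h.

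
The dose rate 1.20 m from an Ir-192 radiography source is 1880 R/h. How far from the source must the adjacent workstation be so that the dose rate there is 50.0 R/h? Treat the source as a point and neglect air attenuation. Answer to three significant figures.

Since intensity falls as 1/r², d₂ = d₁·√(I₁/I₂).
I₁/I₂ = 1880/50.0 = 37.60, so d₂ = 1.20 × √37.60 = 7.358 m.

7.36 m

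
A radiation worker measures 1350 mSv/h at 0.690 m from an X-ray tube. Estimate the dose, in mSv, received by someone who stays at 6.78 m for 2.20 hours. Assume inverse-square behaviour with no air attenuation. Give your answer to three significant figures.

Applying the 1/r² law, rate at 6.78 m:
(0.690/6.78)² = 0.01036, so 1350 × 0.01036 = 13.99 mSv/h.
Dose = rate × time = 13.99 mSv/h × 2.200 h = 30.78 mSv.

30.8 mSv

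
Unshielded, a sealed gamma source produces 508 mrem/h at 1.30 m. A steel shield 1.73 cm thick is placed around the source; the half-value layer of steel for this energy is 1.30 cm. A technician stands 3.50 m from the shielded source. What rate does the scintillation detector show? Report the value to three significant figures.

27.9 mrem/h

Distance alone: (1.30/3.50)² = 0.1380, so 508 × 0.1380 = 70.10 mrem/h.
Shield: 1.73/1.30 = 1.331 half-value layers → attenuation 2^(−1.331) = 0.3975.
Combined: 70.10 × 0.3975 = 27.86 mrem/h.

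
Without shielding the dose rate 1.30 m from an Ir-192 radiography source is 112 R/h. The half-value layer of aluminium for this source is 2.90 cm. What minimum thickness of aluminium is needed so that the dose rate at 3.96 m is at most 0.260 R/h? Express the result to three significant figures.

At 3.96 m, distance alone gives (1.30/3.96)² = 0.1078, so 112 × 0.1078 = 12.07 R/h.
Further attenuation needed: 12.07/0.260 = 46.42.
n = log₂(46.42) = 5.537 half-value layers.
Thickness = 5.537 × 2.90 cm = 16.06 cm.

16.1 cm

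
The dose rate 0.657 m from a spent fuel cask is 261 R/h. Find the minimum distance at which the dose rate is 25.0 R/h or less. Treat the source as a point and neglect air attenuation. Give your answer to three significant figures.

Applying the 1/r² law, d₂ = d₁·√(I₁/I₂).
I₁/I₂ = 261/25.0 = 10.44, so d₂ = 0.657 × √10.44 = 2.123 m.

2.12 m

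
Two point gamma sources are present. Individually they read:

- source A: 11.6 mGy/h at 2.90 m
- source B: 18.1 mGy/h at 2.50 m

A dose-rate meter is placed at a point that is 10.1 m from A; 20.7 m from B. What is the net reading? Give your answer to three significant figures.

1.22 mGy/h

Each source contributes Iᵢ·(dᵢ/rᵢ)²; contributions add.
A: 11.6 × (2.90/10.1)² = 0.9563 mGy/h
B: 18.1 × (2.50/20.7)² = 0.2640 mGy/h
Total = 0.9563 + 0.2640 = 1.220 mGy/h.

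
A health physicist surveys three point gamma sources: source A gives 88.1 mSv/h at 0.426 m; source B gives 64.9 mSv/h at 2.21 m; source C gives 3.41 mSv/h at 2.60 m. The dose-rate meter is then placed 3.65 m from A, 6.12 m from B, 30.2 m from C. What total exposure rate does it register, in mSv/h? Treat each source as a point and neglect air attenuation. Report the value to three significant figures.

9.69 mSv/h

By superposition, sum each source's inverse-square contribution:
A: 88.1 × (0.426/3.65)² = 1.200 mSv/h
B: 64.9 × (2.21/6.12)² = 8.463 mSv/h
C: 3.41 × (2.60/30.2)² = 0.02527 mSv/h
Total = 1.200 + 8.463 + 0.02527 = 9.688 mSv/h.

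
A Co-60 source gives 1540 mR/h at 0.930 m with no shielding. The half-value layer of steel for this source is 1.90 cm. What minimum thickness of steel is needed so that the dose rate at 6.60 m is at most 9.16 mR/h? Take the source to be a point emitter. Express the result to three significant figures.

3.30 cm

At 6.60 m, distance alone gives 1540 × (0.930/6.60)² = 1540 × 0.01986 = 30.58 mR/h.
Further attenuation needed: 30.58/9.16 = 3.338.
n = log₂(3.338) = 1.739 half-value layers.
Thickness = 1.739 × 1.90 cm = 3.304 cm.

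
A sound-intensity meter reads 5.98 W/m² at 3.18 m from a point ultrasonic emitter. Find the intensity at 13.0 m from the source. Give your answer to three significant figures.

0.358 W/m²

Intensity scales as (d₁/d₂)², so the rate at 13.0 m is
5.98 × (3.18/13.0)² = 5.98 × 0.05984 = 0.3578 W/m².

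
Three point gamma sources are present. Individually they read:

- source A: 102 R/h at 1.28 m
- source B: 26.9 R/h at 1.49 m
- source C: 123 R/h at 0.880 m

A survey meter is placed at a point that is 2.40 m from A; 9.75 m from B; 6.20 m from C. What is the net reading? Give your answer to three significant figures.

32.1 R/h

By superposition, sum each source's inverse-square contribution:
A: 102 × (1.28/2.40)² = 29.01 R/h
B: 26.9 × (1.49/9.75)² = 0.6282 R/h
C: 123 × (0.880/6.20)² = 2.478 R/h
Total = 29.01 + 0.6282 + 2.478 = 32.12 R/h.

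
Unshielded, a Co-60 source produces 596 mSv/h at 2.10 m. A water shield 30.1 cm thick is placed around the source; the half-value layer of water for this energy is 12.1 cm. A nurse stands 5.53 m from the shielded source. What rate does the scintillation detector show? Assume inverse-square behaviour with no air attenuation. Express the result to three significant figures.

Distance alone: (2.10/5.53)² = 0.1442, so 596 × 0.1442 = 85.94 mSv/h.
Shield: 30.1/12.1 = 2.488 half-value layers → attenuation 2^(−2.488) = 0.1783.
Combined: 85.94 × 0.1783 = 15.32 mSv/h.

15.3 mSv/h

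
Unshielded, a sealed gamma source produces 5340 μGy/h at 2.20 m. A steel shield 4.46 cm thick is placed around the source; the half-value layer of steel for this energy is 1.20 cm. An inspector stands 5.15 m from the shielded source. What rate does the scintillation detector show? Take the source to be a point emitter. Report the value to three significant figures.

74.1 μGy/h

Distance alone: 5340 × (2.20/5.15)² = 5340 × 0.1825 = 974.5 μGy/h.
Shield: 4.46/1.20 = 3.717 half-value layers → attenuation 2^(−3.717) = 0.07605.
Combined: 974.5 × 0.07605 = 74.11 μGy/h.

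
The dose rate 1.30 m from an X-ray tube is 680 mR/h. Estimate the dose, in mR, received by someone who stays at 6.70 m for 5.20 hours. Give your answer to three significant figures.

By the inverse-square law, rate at 6.70 m:
680 × (1.30/6.70)² = 680 × 0.03765 = 25.60 mR/h.
Dose = rate × time = 25.60 mR/h × 5.200 h = 133.1 mR.

133 mR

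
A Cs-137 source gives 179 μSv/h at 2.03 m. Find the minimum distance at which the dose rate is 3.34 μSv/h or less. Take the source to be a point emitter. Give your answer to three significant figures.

Using I₁d₁² = I₂d₂², d₂ = d₁·√(I₁/I₂).
I₁/I₂ = 179/3.34 = 53.59, so d₂ = 2.03 × √53.59 = 14.86 m.

14.9 m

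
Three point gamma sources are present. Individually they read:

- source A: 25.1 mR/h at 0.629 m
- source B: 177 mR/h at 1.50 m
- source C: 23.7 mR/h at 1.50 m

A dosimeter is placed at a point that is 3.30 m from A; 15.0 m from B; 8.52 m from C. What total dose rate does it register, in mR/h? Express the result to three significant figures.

Each source contributes Iᵢ·(dᵢ/rᵢ)²; contributions add.
A: 25.1 × (0.629/3.30)² = 0.9119 mR/h
B: 177 × (1.50/15.0)² = 1.770 mR/h
C: 23.7 × (1.50/8.52)² = 0.7346 mR/h
Total = 0.9119 + 1.770 + 0.7346 = 3.417 mR/h.

3.42 mR/h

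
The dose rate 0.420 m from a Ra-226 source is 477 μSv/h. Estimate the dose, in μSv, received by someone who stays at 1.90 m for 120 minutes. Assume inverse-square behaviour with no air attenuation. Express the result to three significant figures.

46.6 μSv

Since intensity falls as 1/r², rate at 1.90 m:
477 × (0.420/1.90)² = 477 × 0.04886 = 23.31 μSv/h.
Dose = rate × time = 23.31 μSv/h × 2.000 h = 46.62 μSv.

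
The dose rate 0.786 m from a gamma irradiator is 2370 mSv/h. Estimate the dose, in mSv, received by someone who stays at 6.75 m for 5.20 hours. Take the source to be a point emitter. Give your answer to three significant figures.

167 mSv

Using I₁d₁² = I₂d₂², rate at 6.75 m:
(0.786/6.75)² = 0.01356, so 2370 × 0.01356 = 32.14 mSv/h.
Dose = rate × time = 32.14 mSv/h × 5.200 h = 167.1 mSv.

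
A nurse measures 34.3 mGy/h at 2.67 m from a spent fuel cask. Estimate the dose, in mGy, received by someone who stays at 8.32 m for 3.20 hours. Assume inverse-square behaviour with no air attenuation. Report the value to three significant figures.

11.3 mGy

Applying the 1/r² law, rate at 8.32 m:
34.3 × (2.67/8.32)² = 34.3 × 0.1030 = 3.533 mGy/h.
Dose = rate × time = 3.533 mGy/h × 3.200 h = 11.31 mGy.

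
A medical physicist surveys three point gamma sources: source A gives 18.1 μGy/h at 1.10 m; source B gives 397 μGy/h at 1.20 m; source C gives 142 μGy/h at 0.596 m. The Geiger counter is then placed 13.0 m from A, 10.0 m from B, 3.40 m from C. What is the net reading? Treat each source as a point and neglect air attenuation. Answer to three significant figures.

By superposition, sum each source's inverse-square contribution:
A: 18.1 × (1.10/13.0)² = 0.1296 μGy/h
B: 397 × (1.20/10.0)² = 5.717 μGy/h
C: 142 × (0.596/3.40)² = 4.363 μGy/h
Total = 0.1296 + 5.717 + 4.363 = 10.21 μGy/h.

10.2 μGy/h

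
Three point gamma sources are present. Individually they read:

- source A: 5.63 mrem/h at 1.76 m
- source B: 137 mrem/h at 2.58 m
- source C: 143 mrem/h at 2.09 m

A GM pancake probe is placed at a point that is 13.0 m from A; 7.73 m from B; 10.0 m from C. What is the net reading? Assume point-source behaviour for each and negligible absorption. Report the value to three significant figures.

21.6 mrem/h

Each source contributes Iᵢ·(dᵢ/rᵢ)²; contributions add.
A: 5.63 × (1.76/13.0)² = 0.1032 mrem/h
B: 137 × (2.58/7.73)² = 15.26 mrem/h
C: 143 × (2.09/10.0)² = 6.246 mrem/h
Total = 0.1032 + 15.26 + 6.246 = 21.61 mrem/h.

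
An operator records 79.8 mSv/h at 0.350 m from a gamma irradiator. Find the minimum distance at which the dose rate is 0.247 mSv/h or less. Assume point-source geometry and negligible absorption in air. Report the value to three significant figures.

Intensity scales as (d₁/d₂)², so d₂ = d₁·√(I₁/I₂).
I₁/I₂ = 79.8/0.247 = 323.1, so d₂ = 0.350 × √323.1 = 6.291 m.

6.29 m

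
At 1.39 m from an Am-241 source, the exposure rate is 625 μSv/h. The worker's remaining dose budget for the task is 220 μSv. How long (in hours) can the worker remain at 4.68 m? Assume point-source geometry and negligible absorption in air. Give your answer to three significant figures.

3.99 h

Using I₁d₁² = I₂d₂², rate at 4.68 m:
625 × (1.39/4.68)² = 625 × 0.08821 = 55.13 μSv/h.
Stay time = 220 μSv ÷ 55.13 μSv/h = 3.991 h.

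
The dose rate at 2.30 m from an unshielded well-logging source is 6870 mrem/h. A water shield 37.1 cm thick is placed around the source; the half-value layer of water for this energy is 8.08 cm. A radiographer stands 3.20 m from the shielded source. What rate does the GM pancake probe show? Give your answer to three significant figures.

147 mrem/h

Distance alone: 6870 × (2.30/3.20)² = 6870 × 0.5166 = 3549 mrem/h.
Shield: 37.1/8.08 = 4.592 half-value layers → attenuation 2^(−4.592) = 0.04146.
Combined: 3549 × 0.04146 = 147.1 mrem/h.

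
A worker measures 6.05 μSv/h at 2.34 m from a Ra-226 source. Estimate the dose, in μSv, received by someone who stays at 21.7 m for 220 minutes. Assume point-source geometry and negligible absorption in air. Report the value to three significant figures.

0.258 μSv

Since intensity falls as 1/r², rate at 21.7 m:
(2.34/21.7)² = 0.01163, so 6.05 × 0.01163 = 0.07036 μSv/h.
Dose = rate × time = 0.07036 μSv/h × 3.667 h = 0.2580 μSv.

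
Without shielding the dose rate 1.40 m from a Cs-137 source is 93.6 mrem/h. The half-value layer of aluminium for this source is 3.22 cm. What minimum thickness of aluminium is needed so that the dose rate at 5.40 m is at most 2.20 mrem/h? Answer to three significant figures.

At 5.40 m, distance alone gives (1.40/5.40)² = 0.06722, so 93.6 × 0.06722 = 6.292 mrem/h.
Further attenuation needed: 6.292/2.20 = 2.860.
n = log₂(2.860) = 1.516 half-value layers.
Thickness = 1.516 × 3.22 cm = 4.882 cm.

4.88 cm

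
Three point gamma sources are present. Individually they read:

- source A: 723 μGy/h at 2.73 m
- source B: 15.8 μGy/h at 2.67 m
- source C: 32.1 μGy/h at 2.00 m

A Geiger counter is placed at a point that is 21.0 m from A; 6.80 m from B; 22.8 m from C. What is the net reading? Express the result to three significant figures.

14.9 μGy/h

By superposition, sum each source's inverse-square contribution:
A: 723 × (2.73/21.0)² = 12.22 μGy/h
B: 15.8 × (2.67/6.80)² = 2.436 μGy/h
C: 32.1 × (2.00/22.8)² = 0.2470 μGy/h
Total = 12.22 + 2.436 + 0.2470 = 14.90 μGy/h.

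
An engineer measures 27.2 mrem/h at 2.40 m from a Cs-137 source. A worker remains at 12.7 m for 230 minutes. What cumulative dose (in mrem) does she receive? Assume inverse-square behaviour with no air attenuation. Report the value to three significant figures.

Applying the 1/r² law, rate at 12.7 m:
(2.40/12.7)² = 0.03571, so 27.2 × 0.03571 = 0.9713 mrem/h.
Dose = rate × time = 0.9713 mrem/h × 3.833 h = 3.723 mrem.

3.72 mrem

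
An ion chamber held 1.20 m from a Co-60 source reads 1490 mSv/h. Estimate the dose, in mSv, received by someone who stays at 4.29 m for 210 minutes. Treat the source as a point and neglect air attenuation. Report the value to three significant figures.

Applying the 1/r² law, rate at 4.29 m:
1490 × (1.20/4.29)² = 1490 × 0.07824 = 116.6 mSv/h.
Dose = rate × time = 116.6 mSv/h × 3.500 h = 408.1 mSv.

408 mSv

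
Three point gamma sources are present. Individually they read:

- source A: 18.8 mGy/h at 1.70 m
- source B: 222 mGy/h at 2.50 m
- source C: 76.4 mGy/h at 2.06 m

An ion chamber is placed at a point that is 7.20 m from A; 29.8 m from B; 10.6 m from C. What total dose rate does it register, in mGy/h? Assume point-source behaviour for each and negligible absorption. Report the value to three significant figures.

5.50 mGy/h

Each source contributes Iᵢ·(dᵢ/rᵢ)²; contributions add.
A: 18.8 × (1.70/7.20)² = 1.048 mGy/h
B: 222 × (2.50/29.8)² = 1.562 mGy/h
C: 76.4 × (2.06/10.6)² = 2.885 mGy/h
Total = 1.048 + 1.562 + 2.885 = 5.495 mGy/h.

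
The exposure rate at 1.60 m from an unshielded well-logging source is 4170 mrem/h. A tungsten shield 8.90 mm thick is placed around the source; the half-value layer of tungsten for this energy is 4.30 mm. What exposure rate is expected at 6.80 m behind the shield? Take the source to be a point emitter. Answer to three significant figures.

Distance alone: (1.60/6.80)² = 0.05536, so 4170 × 0.05536 = 230.9 mrem/h.
Shield: 8.90/4.30 = 2.070 half-value layers → attenuation 2^(−2.070) = 0.2382.
Combined: 230.9 × 0.2382 = 55.00 mrem/h.

55.0 mrem/h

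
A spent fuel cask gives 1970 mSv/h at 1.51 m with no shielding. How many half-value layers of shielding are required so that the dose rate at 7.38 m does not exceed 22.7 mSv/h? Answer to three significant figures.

1.86 half-value layers

At 7.38 m, distance alone gives 1970 × (1.51/7.38)² = 1970 × 0.04186 = 82.46 mSv/h.
Further attenuation needed: 82.46/22.7 = 3.633.
n = log₂(3.633) = 1.861 half-value layers.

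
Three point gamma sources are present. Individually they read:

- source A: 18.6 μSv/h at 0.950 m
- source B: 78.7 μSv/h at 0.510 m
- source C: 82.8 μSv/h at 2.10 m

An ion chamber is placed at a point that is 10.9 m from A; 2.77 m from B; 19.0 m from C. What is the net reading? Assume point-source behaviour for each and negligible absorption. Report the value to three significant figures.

By superposition, sum each source's inverse-square contribution:
A: 18.6 × (0.950/10.9)² = 0.1413 μSv/h
B: 78.7 × (0.510/2.77)² = 2.668 μSv/h
C: 82.8 × (2.10/19.0)² = 1.011 μSv/h
Total = 0.1413 + 2.668 + 1.011 = 3.820 μSv/h.

3.82 μSv/h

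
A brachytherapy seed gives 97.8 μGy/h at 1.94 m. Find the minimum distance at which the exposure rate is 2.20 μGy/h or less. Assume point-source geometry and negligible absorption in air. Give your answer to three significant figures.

Since intensity falls as 1/r², d₂ = d₁·√(I₁/I₂).
I₁/I₂ = 97.8/2.20 = 44.45, so d₂ = 1.94 × √44.45 = 12.93 m.

12.9 m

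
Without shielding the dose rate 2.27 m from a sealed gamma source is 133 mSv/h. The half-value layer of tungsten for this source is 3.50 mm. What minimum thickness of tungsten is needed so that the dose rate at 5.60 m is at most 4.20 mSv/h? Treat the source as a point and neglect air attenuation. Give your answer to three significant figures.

8.33 mm

At 5.60 m, distance alone gives (2.27/5.60)² = 0.1643, so 133 × 0.1643 = 21.85 mSv/h.
Further attenuation needed: 21.85/4.20 = 5.202.
n = log₂(5.202) = 2.379 half-value layers.
Thickness = 2.379 × 3.50 mm = 8.326 mm.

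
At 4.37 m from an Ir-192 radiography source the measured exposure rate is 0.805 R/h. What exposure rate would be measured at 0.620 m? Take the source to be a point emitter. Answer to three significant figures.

Applying the 1/r² law, scaling from 4.37 m to 0.620 m:
(4.37/0.620)² = 49.68, so 0.805 × 49.68 = 39.99 R/h.

40.0 R/h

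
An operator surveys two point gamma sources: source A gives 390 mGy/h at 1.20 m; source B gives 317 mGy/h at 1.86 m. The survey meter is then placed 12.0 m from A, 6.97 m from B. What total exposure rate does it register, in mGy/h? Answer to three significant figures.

Each source contributes Iᵢ·(dᵢ/rᵢ)²; contributions add.
A: 390 × (1.20/12.0)² = 3.900 mGy/h
B: 317 × (1.86/6.97)² = 22.57 mGy/h
Total = 3.900 + 22.57 = 26.47 mGy/h.

26.5 mGy/h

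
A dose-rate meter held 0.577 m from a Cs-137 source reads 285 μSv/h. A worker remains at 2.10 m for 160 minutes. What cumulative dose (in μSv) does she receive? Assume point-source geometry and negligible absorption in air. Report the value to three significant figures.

Using I₁d₁² = I₂d₂², rate at 2.10 m:
285 × (0.577/2.10)² = 285 × 0.07549 = 21.51 μSv/h.
Dose = rate × time = 21.51 μSv/h × 2.667 h = 57.37 μSv.

57.4 μSv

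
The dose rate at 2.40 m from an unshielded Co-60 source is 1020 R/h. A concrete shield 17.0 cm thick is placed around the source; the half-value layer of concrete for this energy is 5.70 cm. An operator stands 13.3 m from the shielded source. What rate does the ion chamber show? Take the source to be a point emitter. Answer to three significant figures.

Distance alone: (2.40/13.3)² = 0.03256, so 1020 × 0.03256 = 33.21 R/h.
Shield: 17.0/5.70 = 2.982 half-value layers → attenuation 2^(−2.982) = 0.1266.
Combined: 33.21 × 0.1266 = 4.204 R/h.

4.20 R/h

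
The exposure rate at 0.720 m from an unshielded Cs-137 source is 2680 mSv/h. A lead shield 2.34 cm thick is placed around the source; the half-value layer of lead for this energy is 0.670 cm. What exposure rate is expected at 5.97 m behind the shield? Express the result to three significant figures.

3.46 mSv/h

Distance alone: (0.720/5.97)² = 0.01455, so 2680 × 0.01455 = 38.99 mSv/h.
Shield: 2.34/0.670 = 3.493 half-value layers → attenuation 2^(−3.493) = 0.08882.
Combined: 38.99 × 0.08882 = 3.463 mSv/h.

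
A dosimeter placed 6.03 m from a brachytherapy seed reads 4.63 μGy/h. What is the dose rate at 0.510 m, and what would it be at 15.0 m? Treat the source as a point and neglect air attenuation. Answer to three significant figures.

647 μGy/h; 0.748 μGy/h

By the inverse-square law,
At 0.510 m: (6.03/0.510)² = 139.8, so 4.63 × 139.8 = 647.3 μGy/h
At 15.0 m: (0.510/15.0)² = 0.001156, so 647.3 × 0.001156 = 0.7483 μGy/h.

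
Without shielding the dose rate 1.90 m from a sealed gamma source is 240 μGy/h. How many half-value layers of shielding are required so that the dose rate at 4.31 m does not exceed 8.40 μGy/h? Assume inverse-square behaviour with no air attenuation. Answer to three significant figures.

2.47 half-value layers

At 4.31 m, distance alone gives 240 × (1.90/4.31)² = 240 × 0.1943 = 46.63 μGy/h.
Further attenuation needed: 46.63/8.40 = 5.551.
n = log₂(5.551) = 2.473 half-value layers.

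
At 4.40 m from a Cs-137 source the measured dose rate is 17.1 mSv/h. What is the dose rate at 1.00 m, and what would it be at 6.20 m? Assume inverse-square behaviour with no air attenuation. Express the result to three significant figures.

331 mSv/h; 8.61 mSv/h

Using I₁d₁² = I₂d₂²,
At 1.00 m: (4.40/1.00)² = 19.36, so 17.1 × 19.36 = 331.1 mSv/h
At 6.20 m: 331.1 × (1.00/6.20)² = 331.1 × 0.02601 = 8.612 mSv/h.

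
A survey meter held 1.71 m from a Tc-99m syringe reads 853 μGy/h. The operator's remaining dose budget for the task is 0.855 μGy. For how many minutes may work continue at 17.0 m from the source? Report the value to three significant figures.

Applying the 1/r² law, rate at 17.0 m:
(1.71/17.0)² = 0.01012, so 853 × 0.01012 = 8.632 μGy/h.
Stay time = 0.855 μGy ÷ 8.632 μGy/h = 0.09905 h = 5.943 min.

5.94 min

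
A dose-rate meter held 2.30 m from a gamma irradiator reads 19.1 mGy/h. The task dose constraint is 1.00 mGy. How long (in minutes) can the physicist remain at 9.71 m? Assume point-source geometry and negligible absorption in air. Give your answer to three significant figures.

56.0 min

Intensity scales as (d₁/d₂)², so rate at 9.71 m:
19.1 × (2.30/9.71)² = 19.1 × 0.05611 = 1.072 mGy/h.
Stay time = 1.00 mGy ÷ 1.072 mGy/h = 0.9328 h = 55.97 min.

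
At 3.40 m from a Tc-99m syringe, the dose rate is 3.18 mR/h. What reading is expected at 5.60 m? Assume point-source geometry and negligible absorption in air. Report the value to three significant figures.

1.17 mR/h

Since intensity falls as 1/r², the rate at 5.60 m is
3.18 × (3.40/5.60)² = 3.18 × 0.3686 = 1.172 mR/h.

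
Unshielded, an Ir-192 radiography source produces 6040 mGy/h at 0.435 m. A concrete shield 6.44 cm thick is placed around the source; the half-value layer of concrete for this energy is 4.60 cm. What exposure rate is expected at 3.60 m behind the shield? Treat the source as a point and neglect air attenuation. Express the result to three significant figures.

Distance alone: 6040 × (0.435/3.60)² = 6040 × 0.01460 = 88.18 mGy/h.
Shield: 6.44/4.60 = 1.400 half-value layers → attenuation 2^(−1.400) = 0.3789.
Combined: 88.18 × 0.3789 = 33.41 mGy/h.

33.4 mGy/h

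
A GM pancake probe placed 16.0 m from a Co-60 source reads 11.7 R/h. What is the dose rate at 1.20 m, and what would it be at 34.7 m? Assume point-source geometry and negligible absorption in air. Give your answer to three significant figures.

Applying the 1/r² law,
At 1.20 m: (16.0/1.20)² = 177.8, so 11.7 × 177.8 = 2080 R/h
At 34.7 m: 2080 × (1.20/34.7)² = 2080 × 0.001196 = 2.488 R/h.

2080 R/h; 2.49 R/h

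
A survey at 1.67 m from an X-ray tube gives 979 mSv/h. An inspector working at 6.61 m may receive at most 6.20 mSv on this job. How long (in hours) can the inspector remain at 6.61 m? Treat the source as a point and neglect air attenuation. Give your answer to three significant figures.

Using I₁d₁² = I₂d₂², rate at 6.61 m:
979 × (1.67/6.61)² = 979 × 0.06383 = 62.49 mSv/h.
Stay time = 6.20 mSv ÷ 62.49 mSv/h = 0.09922 h.

0.0992 h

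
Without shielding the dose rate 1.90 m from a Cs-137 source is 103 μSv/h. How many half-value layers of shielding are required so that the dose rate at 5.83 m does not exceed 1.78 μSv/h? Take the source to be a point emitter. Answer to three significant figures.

At 5.83 m, distance alone gives 103 × (1.90/5.83)² = 103 × 0.1062 = 10.94 μSv/h.
Further attenuation needed: 10.94/1.78 = 6.146.
n = log₂(6.146) = 2.620 half-value layers.

2.62 half-value layers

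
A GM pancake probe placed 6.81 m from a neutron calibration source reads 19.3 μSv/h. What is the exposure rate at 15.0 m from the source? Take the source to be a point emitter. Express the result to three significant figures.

Since intensity falls as 1/r², scaling from 6.81 m to 15.0 m:
(6.81/15.0)² = 0.2061, so 19.3 × 0.2061 = 3.978 μSv/h.

3.98 μSv/h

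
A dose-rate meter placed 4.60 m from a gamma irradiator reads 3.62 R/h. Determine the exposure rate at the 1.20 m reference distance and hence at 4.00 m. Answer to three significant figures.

By the inverse-square law,
At 1.20 m: (4.60/1.20)² = 14.69, so 3.62 × 14.69 = 53.18 R/h
At 4.00 m: 53.18 × (1.20/4.00)² = 53.18 × 0.09000 = 4.786 R/h.

53.2 R/h; 4.79 R/h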